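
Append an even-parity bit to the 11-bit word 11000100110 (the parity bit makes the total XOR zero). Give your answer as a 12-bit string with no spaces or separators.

110001001101

XOR of the 11 data bits: 1⊕1⊕0⊕0⊕0⊕1⊕0⊕0⊕1⊕1⊕0 = 1
Parity bit = 1 (so all 12 bits XOR to 0).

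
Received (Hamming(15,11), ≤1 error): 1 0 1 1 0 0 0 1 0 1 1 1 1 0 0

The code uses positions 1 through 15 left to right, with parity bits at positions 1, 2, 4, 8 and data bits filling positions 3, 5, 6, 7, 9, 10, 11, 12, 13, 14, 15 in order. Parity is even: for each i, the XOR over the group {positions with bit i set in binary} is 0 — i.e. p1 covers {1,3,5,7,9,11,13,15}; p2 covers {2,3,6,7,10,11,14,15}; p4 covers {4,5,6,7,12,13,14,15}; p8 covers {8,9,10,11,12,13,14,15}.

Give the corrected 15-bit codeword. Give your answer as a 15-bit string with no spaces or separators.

101100010111110

s1 (pos 1,3,5,7,9,11,13,15): 1⊕1⊕0⊕0⊕0⊕1⊕1⊕0 = 0
s2 (pos 2,3,6,7,10,11,14,15): 0⊕1⊕0⊕0⊕1⊕1⊕0⊕0 = 1
s4 (pos 4,5,6,7,12,13,14,15): 1⊕0⊕0⊕0⊕1⊕1⊕0⊕0 = 1
s8 (pos 8,9,10,11,12,13,14,15): 1⊕0⊕1⊕1⊕1⊕1⊕0⊕0 = 1
Syndrome s8…s1 = 1110 → error at position 14.
Flip position 14: 101100010111100 → 101100010111110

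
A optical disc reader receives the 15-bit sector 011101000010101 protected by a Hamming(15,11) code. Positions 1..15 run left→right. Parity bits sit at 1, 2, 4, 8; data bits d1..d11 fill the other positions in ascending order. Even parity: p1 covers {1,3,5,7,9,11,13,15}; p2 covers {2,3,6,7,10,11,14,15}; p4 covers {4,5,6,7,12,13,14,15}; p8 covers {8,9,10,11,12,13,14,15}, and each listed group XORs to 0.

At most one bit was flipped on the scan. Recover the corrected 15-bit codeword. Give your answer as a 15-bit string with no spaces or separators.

011101000110101

s1 (pos 1,3,5,7,9,11,13,15): 0⊕1⊕0⊕0⊕0⊕1⊕1⊕1 = 0
s2 (pos 2,3,6,7,10,11,14,15): 1⊕1⊕1⊕0⊕0⊕1⊕0⊕1 = 1
s4 (pos 4,5,6,7,12,13,14,15): 1⊕0⊕1⊕0⊕0⊕1⊕0⊕1 = 0
s8 (pos 8,9,10,11,12,13,14,15): 0⊕0⊕0⊕1⊕0⊕1⊕0⊕1 = 1
Syndrome s8…s1 = 1010 → error at position 10.
Flip position 10: 011101000010101 → 011101000110101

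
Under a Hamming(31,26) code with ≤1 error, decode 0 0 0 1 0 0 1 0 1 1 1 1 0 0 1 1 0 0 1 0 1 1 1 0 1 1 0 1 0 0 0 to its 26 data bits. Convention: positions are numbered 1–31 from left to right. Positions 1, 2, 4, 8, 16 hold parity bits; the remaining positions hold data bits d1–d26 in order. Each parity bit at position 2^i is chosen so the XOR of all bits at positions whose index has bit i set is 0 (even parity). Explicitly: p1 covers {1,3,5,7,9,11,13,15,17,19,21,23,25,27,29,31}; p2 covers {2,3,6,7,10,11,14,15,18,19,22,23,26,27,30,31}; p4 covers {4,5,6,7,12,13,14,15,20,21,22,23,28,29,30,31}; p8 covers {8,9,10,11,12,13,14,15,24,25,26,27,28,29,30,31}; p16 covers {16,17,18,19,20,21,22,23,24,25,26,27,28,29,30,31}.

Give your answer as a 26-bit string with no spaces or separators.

00011111001001011101101000

s1 (pos 1,3,5,7,9,11,13,15,17,19,21,23,25,27,29,31): 0⊕0⊕0⊕1⊕1⊕1⊕0⊕1⊕0⊕1⊕1⊕1⊕1⊕0⊕0⊕0 = 0
s2 (pos 2,3,6,7,10,11,14,15,18,19,22,23,26,27,30,31): 0⊕0⊕0⊕1⊕1⊕1⊕0⊕1⊕0⊕1⊕1⊕1⊕1⊕0⊕0⊕0 = 0
s4 (pos 4,5,6,7,12,13,14,15,20,21,22,23,28,29,30,31): 1⊕0⊕0⊕1⊕1⊕0⊕0⊕1⊕0⊕1⊕1⊕1⊕1⊕0⊕0⊕0 = 0
s8 (pos 8,9,10,11,12,13,14,15,24,25,26,27,28,29,30,31): 0⊕1⊕1⊕1⊕1⊕0⊕0⊕1⊕0⊕1⊕1⊕0⊕1⊕0⊕0⊕0 = 0
s16 (pos 16,17,18,19,20,21,22,23,24,25,26,27,28,29,30,31): 1⊕0⊕0⊕1⊕0⊕1⊕1⊕1⊕0⊕1⊕1⊕0⊕1⊕0⊕0⊕0 = 0
Syndrome s16…s1 = 00000 → no error.
Read data bits from positions 3,5,6,7,9,10,11,12,13,14,15,17,18,19,20,21,22,23,24,25,26,27,28,29,30,31: 00011111001001011101101000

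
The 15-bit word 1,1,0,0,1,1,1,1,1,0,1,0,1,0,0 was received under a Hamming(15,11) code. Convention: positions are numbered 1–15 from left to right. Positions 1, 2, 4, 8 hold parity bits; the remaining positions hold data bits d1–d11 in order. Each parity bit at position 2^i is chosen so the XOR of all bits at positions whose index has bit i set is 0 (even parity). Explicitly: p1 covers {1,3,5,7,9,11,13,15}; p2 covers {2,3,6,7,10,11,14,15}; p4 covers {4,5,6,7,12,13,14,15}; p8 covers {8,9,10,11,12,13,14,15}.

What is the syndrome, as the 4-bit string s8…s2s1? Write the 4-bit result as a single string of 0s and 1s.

s1 (pos 1,3,5,7,9,11,13,15): 1⊕0⊕1⊕1⊕1⊕1⊕1⊕0 = 0
s2 (pos 2,3,6,7,10,11,14,15): 1⊕0⊕1⊕1⊕0⊕1⊕0⊕0 = 0
s4 (pos 4,5,6,7,12,13,14,15): 0⊕1⊕1⊕1⊕0⊕1⊕0⊕0 = 0
s8 (pos 8,9,10,11,12,13,14,15): 1⊕1⊕0⊕1⊕0⊕1⊕0⊕0 = 0
Syndrome s8…s1 = 0000 → no error.

0000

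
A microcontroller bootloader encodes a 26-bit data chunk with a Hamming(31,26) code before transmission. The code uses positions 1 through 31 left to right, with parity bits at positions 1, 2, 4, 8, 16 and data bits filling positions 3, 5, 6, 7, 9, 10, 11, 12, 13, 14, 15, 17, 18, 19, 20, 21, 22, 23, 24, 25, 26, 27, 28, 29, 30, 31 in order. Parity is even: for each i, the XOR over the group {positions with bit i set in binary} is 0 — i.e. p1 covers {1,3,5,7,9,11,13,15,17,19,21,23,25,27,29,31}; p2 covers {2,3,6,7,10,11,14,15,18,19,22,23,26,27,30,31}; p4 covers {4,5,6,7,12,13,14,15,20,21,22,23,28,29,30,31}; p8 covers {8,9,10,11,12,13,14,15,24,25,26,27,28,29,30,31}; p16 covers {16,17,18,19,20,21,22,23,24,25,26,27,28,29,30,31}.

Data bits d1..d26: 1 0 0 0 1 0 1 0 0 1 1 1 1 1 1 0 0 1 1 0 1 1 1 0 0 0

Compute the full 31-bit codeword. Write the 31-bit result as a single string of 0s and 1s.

Place data at non-parity positions: p1 p2 1 p4 0 0 0 p8 1 0 1 0 0 1 1 p16 1 1 1 1 0 0 1 1 0 1 1 1 0 0 0
p1 (pos 1,3,5,7,9,11,13,15,17,19,21,23,25,27,29,31): XOR of data positions = 1⊕0⊕0⊕1⊕1⊕0⊕1⊕1⊕1⊕0⊕1⊕0⊕1⊕0⊕0 = 0
p2 (pos 2,3,6,7,10,11,14,15,18,19,22,23,26,27,30,31): XOR of data positions = 1⊕0⊕0⊕0⊕1⊕1⊕1⊕1⊕1⊕0⊕1⊕1⊕1⊕0⊕0 = 1
p4 (pos 4,5,6,7,12,13,14,15,20,21,22,23,28,29,30,31): XOR of data positions = 0⊕0⊕0⊕0⊕0⊕1⊕1⊕1⊕0⊕0⊕1⊕1⊕0⊕0⊕0 = 1
p8 (pos 8,9,10,11,12,13,14,15,24,25,26,27,28,29,30,31): XOR of data positions = 1⊕0⊕1⊕0⊕0⊕1⊕1⊕1⊕0⊕1⊕1⊕1⊕0⊕0⊕0 = 0
p16 (pos 16,17,18,19,20,21,22,23,24,25,26,27,28,29,30,31): XOR of data positions = 1⊕1⊕1⊕1⊕0⊕0⊕1⊕1⊕0⊕1⊕1⊕1⊕0⊕0⊕0 = 1
Codeword: 0111000010100111111100110111000

0111000010100111111100110111000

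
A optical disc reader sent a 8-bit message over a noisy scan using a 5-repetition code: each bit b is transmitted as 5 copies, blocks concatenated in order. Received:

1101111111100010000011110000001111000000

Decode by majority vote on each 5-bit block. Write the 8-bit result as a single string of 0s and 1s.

Block 1 (11011): 4 ones → 1
Block 2 (11111): 5 ones → 1
Block 3 (10001): 2 ones → 0
Block 4 (00000): 0 ones → 0
Block 5 (11110): 4 ones → 1
Block 6 (00000): 0 ones → 0
Block 7 (11110): 4 ones → 1
Block 8 (00000): 0 ones → 0

11001010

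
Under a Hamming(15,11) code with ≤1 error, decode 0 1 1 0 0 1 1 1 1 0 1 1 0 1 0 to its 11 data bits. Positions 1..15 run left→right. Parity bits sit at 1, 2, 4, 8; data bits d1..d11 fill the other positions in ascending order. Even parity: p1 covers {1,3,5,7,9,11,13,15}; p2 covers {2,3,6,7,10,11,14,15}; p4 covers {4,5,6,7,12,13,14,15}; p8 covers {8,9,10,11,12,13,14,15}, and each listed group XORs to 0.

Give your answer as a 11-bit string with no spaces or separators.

10111011010

s1 (pos 1,3,5,7,9,11,13,15): 0⊕1⊕0⊕1⊕1⊕1⊕0⊕0 = 0
s2 (pos 2,3,6,7,10,11,14,15): 1⊕1⊕1⊕1⊕0⊕1⊕1⊕0 = 0
s4 (pos 4,5,6,7,12,13,14,15): 0⊕0⊕1⊕1⊕1⊕0⊕1⊕0 = 0
s8 (pos 8,9,10,11,12,13,14,15): 1⊕1⊕0⊕1⊕1⊕0⊕1⊕0 = 1
Syndrome s8…s1 = 1000 → error at position 8.
Flip position 8: 011001111011010 → 011001101011010
Read data bits from positions 3,5,6,7,9,10,11,12,13,14,15: 10111011010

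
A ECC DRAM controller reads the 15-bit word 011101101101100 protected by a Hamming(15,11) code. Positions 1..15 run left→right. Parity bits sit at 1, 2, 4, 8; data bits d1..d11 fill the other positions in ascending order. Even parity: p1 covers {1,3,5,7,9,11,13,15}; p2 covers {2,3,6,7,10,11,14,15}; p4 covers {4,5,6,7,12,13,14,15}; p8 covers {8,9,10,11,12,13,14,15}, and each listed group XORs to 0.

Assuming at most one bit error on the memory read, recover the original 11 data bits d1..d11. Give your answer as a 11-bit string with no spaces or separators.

10011101100

s1 (pos 1,3,5,7,9,11,13,15): 0⊕1⊕0⊕1⊕1⊕0⊕1⊕0 = 0
s2 (pos 2,3,6,7,10,11,14,15): 1⊕1⊕1⊕1⊕1⊕0⊕0⊕0 = 1
s4 (pos 4,5,6,7,12,13,14,15): 1⊕0⊕1⊕1⊕1⊕1⊕0⊕0 = 1
s8 (pos 8,9,10,11,12,13,14,15): 0⊕1⊕1⊕0⊕1⊕1⊕0⊕0 = 0
Syndrome s8…s1 = 0110 → error at position 6.
Flip position 6: 011101101101100 → 011100101101100
Read data bits from positions 3,5,6,7,9,10,11,12,13,14,15: 10011101100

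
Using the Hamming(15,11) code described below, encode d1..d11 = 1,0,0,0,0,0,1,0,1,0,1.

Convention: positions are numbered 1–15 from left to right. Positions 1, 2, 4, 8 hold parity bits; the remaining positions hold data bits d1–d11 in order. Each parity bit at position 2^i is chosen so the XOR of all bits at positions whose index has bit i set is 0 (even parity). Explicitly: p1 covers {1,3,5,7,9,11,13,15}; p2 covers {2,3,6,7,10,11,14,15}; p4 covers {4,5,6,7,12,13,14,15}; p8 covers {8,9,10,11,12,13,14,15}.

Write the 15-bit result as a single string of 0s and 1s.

Place data at non-parity positions: p1 p2 1 p4 0 0 0 p8 0 0 1 0 1 0 1
p1 (pos 1,3,5,7,9,11,13,15): XOR of data positions = 1⊕0⊕0⊕0⊕1⊕1⊕1 = 0
p2 (pos 2,3,6,7,10,11,14,15): XOR of data positions = 1⊕0⊕0⊕0⊕1⊕0⊕1 = 1
p4 (pos 4,5,6,7,12,13,14,15): XOR of data positions = 0⊕0⊕0⊕0⊕1⊕0⊕1 = 0
p8 (pos 8,9,10,11,12,13,14,15): XOR of data positions = 0⊕0⊕1⊕0⊕1⊕0⊕1 = 1
Codeword: 011000010010101

011000010010101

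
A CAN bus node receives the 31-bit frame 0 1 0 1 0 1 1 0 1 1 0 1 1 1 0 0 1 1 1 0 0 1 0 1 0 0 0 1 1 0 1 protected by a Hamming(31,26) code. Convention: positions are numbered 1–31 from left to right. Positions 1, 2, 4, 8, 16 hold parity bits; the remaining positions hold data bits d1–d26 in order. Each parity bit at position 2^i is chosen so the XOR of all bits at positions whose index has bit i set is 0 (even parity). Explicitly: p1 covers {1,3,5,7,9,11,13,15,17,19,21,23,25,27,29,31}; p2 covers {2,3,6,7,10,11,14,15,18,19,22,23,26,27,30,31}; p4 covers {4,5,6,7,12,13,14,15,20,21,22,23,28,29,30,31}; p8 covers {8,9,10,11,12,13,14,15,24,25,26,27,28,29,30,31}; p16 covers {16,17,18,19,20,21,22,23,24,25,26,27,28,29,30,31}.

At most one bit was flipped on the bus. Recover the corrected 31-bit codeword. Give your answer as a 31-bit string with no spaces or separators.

s1 (pos 1,3,5,7,9,11,13,15,17,19,21,23,25,27,29,31): 0⊕0⊕0⊕1⊕1⊕0⊕1⊕0⊕1⊕1⊕0⊕0⊕0⊕0⊕1⊕1 = 1
s2 (pos 2,3,6,7,10,11,14,15,18,19,22,23,26,27,30,31): 1⊕0⊕1⊕1⊕1⊕0⊕1⊕0⊕1⊕1⊕1⊕0⊕0⊕0⊕0⊕1 = 1
s4 (pos 4,5,6,7,12,13,14,15,20,21,22,23,28,29,30,31): 1⊕0⊕1⊕1⊕1⊕1⊕1⊕0⊕0⊕0⊕1⊕0⊕1⊕1⊕0⊕1 = 0
s8 (pos 8,9,10,11,12,13,14,15,24,25,26,27,28,29,30,31): 0⊕1⊕1⊕0⊕1⊕1⊕1⊕0⊕1⊕0⊕0⊕0⊕1⊕1⊕0⊕1 = 1
s16 (pos 16,17,18,19,20,21,22,23,24,25,26,27,28,29,30,31): 0⊕1⊕1⊕1⊕0⊕0⊕1⊕0⊕1⊕0⊕0⊕0⊕1⊕1⊕0⊕1 = 0
Syndrome s16…s1 = 01011 → error at position 11.
Flip position 11: 0101011011011100111001010001101 → 0101011011111100111001010001101

0101011011111100111001010001101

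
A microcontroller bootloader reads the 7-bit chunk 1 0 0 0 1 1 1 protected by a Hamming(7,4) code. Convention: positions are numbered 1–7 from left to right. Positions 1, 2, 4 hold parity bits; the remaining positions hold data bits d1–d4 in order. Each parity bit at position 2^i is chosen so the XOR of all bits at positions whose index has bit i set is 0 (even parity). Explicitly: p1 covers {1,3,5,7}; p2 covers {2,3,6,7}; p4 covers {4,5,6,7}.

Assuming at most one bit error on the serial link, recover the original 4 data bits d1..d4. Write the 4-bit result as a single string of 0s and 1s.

s1 (pos 1,3,5,7): 1⊕0⊕1⊕1 = 1
s2 (pos 2,3,6,7): 0⊕0⊕1⊕1 = 0
s4 (pos 4,5,6,7): 0⊕1⊕1⊕1 = 1
Syndrome s4…s1 = 101 → error at position 5.
Flip position 5: 1000111 → 1000011
Read data bits from positions 3,5,6,7: 0011

0011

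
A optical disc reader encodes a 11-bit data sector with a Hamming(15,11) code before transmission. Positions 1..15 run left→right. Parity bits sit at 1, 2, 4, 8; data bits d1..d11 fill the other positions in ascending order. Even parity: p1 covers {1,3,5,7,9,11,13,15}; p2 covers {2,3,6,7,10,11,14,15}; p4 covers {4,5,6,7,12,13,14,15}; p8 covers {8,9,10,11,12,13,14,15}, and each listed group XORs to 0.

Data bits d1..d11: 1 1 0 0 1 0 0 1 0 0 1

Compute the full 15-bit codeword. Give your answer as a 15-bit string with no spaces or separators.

001110011001001

Place data at non-parity positions: p1 p2 1 p4 1 0 0 p8 1 0 0 1 0 0 1
p1 (pos 1,3,5,7,9,11,13,15): XOR of data positions = 1⊕1⊕0⊕1⊕0⊕0⊕1 = 0
p2 (pos 2,3,6,7,10,11,14,15): XOR of data positions = 1⊕0⊕0⊕0⊕0⊕0⊕1 = 0
p4 (pos 4,5,6,7,12,13,14,15): XOR of data positions = 1⊕0⊕0⊕1⊕0⊕0⊕1 = 1
p8 (pos 8,9,10,11,12,13,14,15): XOR of data positions = 1⊕0⊕0⊕1⊕0⊕0⊕1 = 1
Codeword: 001110011001001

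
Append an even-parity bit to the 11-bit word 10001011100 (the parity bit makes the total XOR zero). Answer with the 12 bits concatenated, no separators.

XOR of the 11 data bits: 1⊕0⊕0⊕0⊕1⊕0⊕1⊕1⊕1⊕0⊕0 = 1
Parity bit = 1 (so all 12 bits XOR to 0).

100010111001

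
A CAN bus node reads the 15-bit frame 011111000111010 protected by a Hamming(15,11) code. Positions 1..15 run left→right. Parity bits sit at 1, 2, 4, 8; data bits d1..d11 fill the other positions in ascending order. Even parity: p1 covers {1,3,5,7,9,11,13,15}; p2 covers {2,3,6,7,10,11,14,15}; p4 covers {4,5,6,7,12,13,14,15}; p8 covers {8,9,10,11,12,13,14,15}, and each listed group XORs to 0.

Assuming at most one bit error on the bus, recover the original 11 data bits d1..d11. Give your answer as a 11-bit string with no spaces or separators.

s1 (pos 1,3,5,7,9,11,13,15): 0⊕1⊕1⊕0⊕0⊕1⊕0⊕0 = 1
s2 (pos 2,3,6,7,10,11,14,15): 1⊕1⊕1⊕0⊕1⊕1⊕1⊕0 = 0
s4 (pos 4,5,6,7,12,13,14,15): 1⊕1⊕1⊕0⊕1⊕0⊕1⊕0 = 1
s8 (pos 8,9,10,11,12,13,14,15): 0⊕0⊕1⊕1⊕1⊕0⊕1⊕0 = 0
Syndrome s8…s1 = 0101 → error at position 5.
Flip position 5: 011111000111010 → 011101000111010
Read data bits from positions 3,5,6,7,9,10,11,12,13,14,15: 10100111010

10100111010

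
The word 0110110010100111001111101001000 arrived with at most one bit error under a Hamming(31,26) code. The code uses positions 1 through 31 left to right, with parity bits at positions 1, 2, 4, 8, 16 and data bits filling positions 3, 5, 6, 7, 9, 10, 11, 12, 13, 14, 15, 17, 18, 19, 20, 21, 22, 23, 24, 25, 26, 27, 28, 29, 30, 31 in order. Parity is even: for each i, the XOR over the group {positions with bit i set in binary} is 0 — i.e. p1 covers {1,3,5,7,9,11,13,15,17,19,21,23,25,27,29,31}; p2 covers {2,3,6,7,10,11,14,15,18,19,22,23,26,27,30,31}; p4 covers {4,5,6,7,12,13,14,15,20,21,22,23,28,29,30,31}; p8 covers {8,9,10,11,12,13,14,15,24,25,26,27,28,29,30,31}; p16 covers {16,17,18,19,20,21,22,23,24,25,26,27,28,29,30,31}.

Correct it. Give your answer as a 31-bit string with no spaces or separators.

0110111010100111001111101001000

s1 (pos 1,3,5,7,9,11,13,15,17,19,21,23,25,27,29,31): 0⊕1⊕1⊕0⊕1⊕1⊕0⊕1⊕0⊕1⊕1⊕1⊕1⊕0⊕0⊕0 = 1
s2 (pos 2,3,6,7,10,11,14,15,18,19,22,23,26,27,30,31): 1⊕1⊕1⊕0⊕0⊕1⊕1⊕1⊕0⊕1⊕1⊕1⊕0⊕0⊕0⊕0 = 1
s4 (pos 4,5,6,7,12,13,14,15,20,21,22,23,28,29,30,31): 0⊕1⊕1⊕0⊕0⊕0⊕1⊕1⊕1⊕1⊕1⊕1⊕1⊕0⊕0⊕0 = 1
s8 (pos 8,9,10,11,12,13,14,15,24,25,26,27,28,29,30,31): 0⊕1⊕0⊕1⊕0⊕0⊕1⊕1⊕0⊕1⊕0⊕0⊕1⊕0⊕0⊕0 = 0
s16 (pos 16,17,18,19,20,21,22,23,24,25,26,27,28,29,30,31): 1⊕0⊕0⊕1⊕1⊕1⊕1⊕1⊕0⊕1⊕0⊕0⊕1⊕0⊕0⊕0 = 0
Syndrome s16…s1 = 00111 → error at position 7.
Flip position 7: 0110110010100111001111101001000 → 0110111010100111001111101001000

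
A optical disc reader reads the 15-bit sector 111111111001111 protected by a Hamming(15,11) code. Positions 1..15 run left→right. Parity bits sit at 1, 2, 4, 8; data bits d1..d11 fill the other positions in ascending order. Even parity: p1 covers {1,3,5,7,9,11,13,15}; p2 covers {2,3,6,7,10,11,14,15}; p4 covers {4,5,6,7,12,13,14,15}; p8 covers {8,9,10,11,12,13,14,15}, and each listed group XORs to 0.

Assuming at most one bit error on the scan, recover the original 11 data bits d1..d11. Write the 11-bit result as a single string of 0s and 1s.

11111001111

s1 (pos 1,3,5,7,9,11,13,15): 1⊕1⊕1⊕1⊕1⊕0⊕1⊕1 = 1
s2 (pos 2,3,6,7,10,11,14,15): 1⊕1⊕1⊕1⊕0⊕0⊕1⊕1 = 0
s4 (pos 4,5,6,7,12,13,14,15): 1⊕1⊕1⊕1⊕1⊕1⊕1⊕1 = 0
s8 (pos 8,9,10,11,12,13,14,15): 1⊕1⊕0⊕0⊕1⊕1⊕1⊕1 = 0
Syndrome s8…s1 = 0001 → error at position 1.
Flip position 1: 111111111001111 → 011111111001111
Read data bits from positions 3,5,6,7,9,10,11,12,13,14,15: 11111001111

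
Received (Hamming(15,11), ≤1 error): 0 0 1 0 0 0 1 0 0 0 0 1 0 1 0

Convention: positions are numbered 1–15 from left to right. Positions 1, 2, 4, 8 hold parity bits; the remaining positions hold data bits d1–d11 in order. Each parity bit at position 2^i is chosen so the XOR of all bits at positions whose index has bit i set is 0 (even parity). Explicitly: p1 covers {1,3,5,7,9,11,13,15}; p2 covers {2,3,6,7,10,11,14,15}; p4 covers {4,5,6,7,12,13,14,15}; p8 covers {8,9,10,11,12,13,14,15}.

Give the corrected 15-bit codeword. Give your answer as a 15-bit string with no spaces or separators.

s1 (pos 1,3,5,7,9,11,13,15): 0⊕1⊕0⊕1⊕0⊕0⊕0⊕0 = 0
s2 (pos 2,3,6,7,10,11,14,15): 0⊕1⊕0⊕1⊕0⊕0⊕1⊕0 = 1
s4 (pos 4,5,6,7,12,13,14,15): 0⊕0⊕0⊕1⊕1⊕0⊕1⊕0 = 1
s8 (pos 8,9,10,11,12,13,14,15): 0⊕0⊕0⊕0⊕1⊕0⊕1⊕0 = 0
Syndrome s8…s1 = 0110 → error at position 6.
Flip position 6: 001000100001010 → 001001100001010

001001100001010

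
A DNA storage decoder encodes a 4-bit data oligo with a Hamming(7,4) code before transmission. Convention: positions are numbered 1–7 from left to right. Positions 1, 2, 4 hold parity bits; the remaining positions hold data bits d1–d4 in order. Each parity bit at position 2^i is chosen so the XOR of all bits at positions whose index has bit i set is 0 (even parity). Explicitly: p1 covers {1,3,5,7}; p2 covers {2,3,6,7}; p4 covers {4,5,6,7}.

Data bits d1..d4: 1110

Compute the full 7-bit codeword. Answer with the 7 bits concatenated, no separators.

Place data at non-parity positions: p1 p2 1 p4 1 1 0
p1 (pos 1,3,5,7): XOR of data positions = 1⊕1⊕0 = 0
p2 (pos 2,3,6,7): XOR of data positions = 1⊕1⊕0 = 0
p4 (pos 4,5,6,7): XOR of data positions = 1⊕1⊕0 = 0
Codeword: 0010110

0010110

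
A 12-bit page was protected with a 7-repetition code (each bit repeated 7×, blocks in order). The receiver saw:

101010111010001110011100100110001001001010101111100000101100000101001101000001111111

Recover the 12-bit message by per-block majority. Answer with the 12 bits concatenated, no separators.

101000100101

Block 1 (1010101): 4 ones → 1
Block 2 (1101000): 3 ones → 0
Block 3 (1110011): 5 ones → 1
Block 4 (1001001): 3 ones → 0
Block 5 (1000100): 2 ones → 0
Block 6 (1001010): 3 ones → 0
Block 7 (1011111): 6 ones → 1
Block 8 (0000010): 1 one → 0
Block 9 (1100000): 2 ones → 0
Block 10 (1010011): 4 ones → 1
Block 11 (0100000): 1 one → 0
Block 12 (1111111): 7 ones → 1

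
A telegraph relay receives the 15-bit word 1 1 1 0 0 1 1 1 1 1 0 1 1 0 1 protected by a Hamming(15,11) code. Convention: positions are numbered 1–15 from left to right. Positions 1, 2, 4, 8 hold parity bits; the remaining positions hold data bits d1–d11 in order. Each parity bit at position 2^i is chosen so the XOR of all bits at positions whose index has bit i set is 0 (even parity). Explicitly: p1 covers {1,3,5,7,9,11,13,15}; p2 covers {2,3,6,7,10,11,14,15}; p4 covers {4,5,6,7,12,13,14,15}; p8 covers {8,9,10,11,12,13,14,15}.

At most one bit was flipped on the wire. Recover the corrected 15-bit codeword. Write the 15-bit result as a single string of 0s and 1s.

s1 (pos 1,3,5,7,9,11,13,15): 1⊕1⊕0⊕1⊕1⊕0⊕1⊕1 = 0
s2 (pos 2,3,6,7,10,11,14,15): 1⊕1⊕1⊕1⊕1⊕0⊕0⊕1 = 0
s4 (pos 4,5,6,7,12,13,14,15): 0⊕0⊕1⊕1⊕1⊕1⊕0⊕1 = 1
s8 (pos 8,9,10,11,12,13,14,15): 1⊕1⊕1⊕0⊕1⊕1⊕0⊕1 = 0
Syndrome s8…s1 = 0100 → error at position 4.
Flip position 4: 111001111101101 → 111101111101101

111101111101101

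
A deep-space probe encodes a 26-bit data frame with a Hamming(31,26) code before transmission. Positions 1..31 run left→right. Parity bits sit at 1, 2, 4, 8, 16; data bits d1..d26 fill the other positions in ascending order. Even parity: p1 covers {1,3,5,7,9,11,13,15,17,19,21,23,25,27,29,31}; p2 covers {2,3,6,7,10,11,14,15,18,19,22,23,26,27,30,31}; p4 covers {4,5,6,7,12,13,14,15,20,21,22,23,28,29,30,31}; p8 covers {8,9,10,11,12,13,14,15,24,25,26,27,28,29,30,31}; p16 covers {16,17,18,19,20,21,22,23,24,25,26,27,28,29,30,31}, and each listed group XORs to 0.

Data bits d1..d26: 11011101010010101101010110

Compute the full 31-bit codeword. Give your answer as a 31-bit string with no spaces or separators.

Place data at non-parity positions: p1 p2 1 p4 1 0 1 p8 1 1 0 1 0 1 0 p16 0 1 0 1 0 1 1 0 1 0 1 0 1 1 0
p1 (pos 1,3,5,7,9,11,13,15,17,19,21,23,25,27,29,31): XOR of data positions = 1⊕1⊕1⊕1⊕0⊕0⊕0⊕0⊕0⊕0⊕1⊕1⊕1⊕1⊕0 = 0
p2 (pos 2,3,6,7,10,11,14,15,18,19,22,23,26,27,30,31): XOR of data positions = 1⊕0⊕1⊕1⊕0⊕1⊕0⊕1⊕0⊕1⊕1⊕0⊕1⊕1⊕0 = 1
p4 (pos 4,5,6,7,12,13,14,15,20,21,22,23,28,29,30,31): XOR of data positions = 1⊕0⊕1⊕1⊕0⊕1⊕0⊕1⊕0⊕1⊕1⊕0⊕1⊕1⊕0 = 1
p8 (pos 8,9,10,11,12,13,14,15,24,25,26,27,28,29,30,31): XOR of data positions = 1⊕1⊕0⊕1⊕0⊕1⊕0⊕0⊕1⊕0⊕1⊕0⊕1⊕1⊕0 = 0
p16 (pos 16,17,18,19,20,21,22,23,24,25,26,27,28,29,30,31): XOR of data positions = 0⊕1⊕0⊕1⊕0⊕1⊕1⊕0⊕1⊕0⊕1⊕0⊕1⊕1⊕0 = 0
Codeword: 0111101011010100010101101010110

0111101011010100010101101010110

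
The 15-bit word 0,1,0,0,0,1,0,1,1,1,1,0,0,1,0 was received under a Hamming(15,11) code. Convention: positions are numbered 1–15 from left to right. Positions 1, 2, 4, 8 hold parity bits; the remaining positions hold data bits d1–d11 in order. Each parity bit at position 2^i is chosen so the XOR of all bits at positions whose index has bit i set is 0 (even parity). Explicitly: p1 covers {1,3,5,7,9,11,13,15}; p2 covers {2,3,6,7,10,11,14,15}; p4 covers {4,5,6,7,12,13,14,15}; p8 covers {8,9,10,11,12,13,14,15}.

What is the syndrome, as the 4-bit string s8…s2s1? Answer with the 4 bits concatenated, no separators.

1010

s1 (pos 1,3,5,7,9,11,13,15): 0⊕0⊕0⊕0⊕1⊕1⊕0⊕0 = 0
s2 (pos 2,3,6,7,10,11,14,15): 1⊕0⊕1⊕0⊕1⊕1⊕1⊕0 = 1
s4 (pos 4,5,6,7,12,13,14,15): 0⊕0⊕1⊕0⊕0⊕0⊕1⊕0 = 0
s8 (pos 8,9,10,11,12,13,14,15): 1⊕1⊕1⊕1⊕0⊕0⊕1⊕0 = 1
Syndrome s8…s1 = 1010 → error at position 10.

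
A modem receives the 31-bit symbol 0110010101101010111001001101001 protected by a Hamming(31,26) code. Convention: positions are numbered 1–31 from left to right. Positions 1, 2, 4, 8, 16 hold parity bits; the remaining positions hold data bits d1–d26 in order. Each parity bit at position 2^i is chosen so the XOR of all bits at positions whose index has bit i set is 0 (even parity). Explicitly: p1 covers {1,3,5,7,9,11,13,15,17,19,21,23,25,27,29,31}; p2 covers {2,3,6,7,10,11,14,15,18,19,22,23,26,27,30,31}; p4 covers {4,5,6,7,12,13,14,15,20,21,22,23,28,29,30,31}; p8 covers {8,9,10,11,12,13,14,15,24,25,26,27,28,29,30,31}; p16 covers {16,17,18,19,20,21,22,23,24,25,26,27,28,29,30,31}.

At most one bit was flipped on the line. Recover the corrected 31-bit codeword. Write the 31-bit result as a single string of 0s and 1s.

0110010100101010111001001101001

s1 (pos 1,3,5,7,9,11,13,15,17,19,21,23,25,27,29,31): 0⊕1⊕0⊕0⊕0⊕1⊕1⊕1⊕1⊕1⊕0⊕0⊕1⊕0⊕0⊕1 = 0
s2 (pos 2,3,6,7,10,11,14,15,18,19,22,23,26,27,30,31): 1⊕1⊕1⊕0⊕1⊕1⊕0⊕1⊕1⊕1⊕1⊕0⊕1⊕0⊕0⊕1 = 1
s4 (pos 4,5,6,7,12,13,14,15,20,21,22,23,28,29,30,31): 0⊕0⊕1⊕0⊕0⊕1⊕0⊕1⊕0⊕0⊕1⊕0⊕1⊕0⊕0⊕1 = 0
s8 (pos 8,9,10,11,12,13,14,15,24,25,26,27,28,29,30,31): 1⊕0⊕1⊕1⊕0⊕1⊕0⊕1⊕0⊕1⊕1⊕0⊕1⊕0⊕0⊕1 = 1
s16 (pos 16,17,18,19,20,21,22,23,24,25,26,27,28,29,30,31): 0⊕1⊕1⊕1⊕0⊕0⊕1⊕0⊕0⊕1⊕1⊕0⊕1⊕0⊕0⊕1 = 0
Syndrome s16…s1 = 01010 → error at position 10.
Flip position 10: 0110010101101010111001001101001 → 0110010100101010111001001101001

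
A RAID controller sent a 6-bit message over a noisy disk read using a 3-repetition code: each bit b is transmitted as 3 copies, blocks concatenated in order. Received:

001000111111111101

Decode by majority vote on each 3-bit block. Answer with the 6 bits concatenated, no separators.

Block 1 (001): 1 one → 0
Block 2 (000): 0 ones → 0
Block 3 (111): 3 ones → 1
Block 4 (111): 3 ones → 1
Block 5 (111): 3 ones → 1
Block 6 (101): 2 ones → 1

001111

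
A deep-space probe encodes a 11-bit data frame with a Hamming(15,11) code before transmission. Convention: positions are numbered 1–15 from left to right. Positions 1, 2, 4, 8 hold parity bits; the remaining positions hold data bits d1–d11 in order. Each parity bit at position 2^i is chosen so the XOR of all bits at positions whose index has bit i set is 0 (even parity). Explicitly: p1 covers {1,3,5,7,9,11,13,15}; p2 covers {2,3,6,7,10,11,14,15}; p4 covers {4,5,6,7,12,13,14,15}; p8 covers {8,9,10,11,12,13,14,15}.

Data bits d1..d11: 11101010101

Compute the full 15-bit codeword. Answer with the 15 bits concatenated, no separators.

001011001010101

Place data at non-parity positions: p1 p2 1 p4 1 1 0 p8 1 0 1 0 1 0 1
p1 (pos 1,3,5,7,9,11,13,15): XOR of data positions = 1⊕1⊕0⊕1⊕1⊕1⊕1 = 0
p2 (pos 2,3,6,7,10,11,14,15): XOR of data positions = 1⊕1⊕0⊕0⊕1⊕0⊕1 = 0
p4 (pos 4,5,6,7,12,13,14,15): XOR of data positions = 1⊕1⊕0⊕0⊕1⊕0⊕1 = 0
p8 (pos 8,9,10,11,12,13,14,15): XOR of data positions = 1⊕0⊕1⊕0⊕1⊕0⊕1 = 0
Codeword: 001011001010101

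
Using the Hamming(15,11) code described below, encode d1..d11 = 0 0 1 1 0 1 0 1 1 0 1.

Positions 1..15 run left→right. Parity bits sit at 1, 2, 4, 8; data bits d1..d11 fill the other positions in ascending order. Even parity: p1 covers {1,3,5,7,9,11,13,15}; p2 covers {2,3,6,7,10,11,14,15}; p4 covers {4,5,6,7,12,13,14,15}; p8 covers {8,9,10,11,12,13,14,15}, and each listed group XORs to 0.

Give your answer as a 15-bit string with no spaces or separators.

100101100101101

Place data at non-parity positions: p1 p2 0 p4 0 1 1 p8 0 1 0 1 1 0 1
p1 (pos 1,3,5,7,9,11,13,15): XOR of data positions = 0⊕0⊕1⊕0⊕0⊕1⊕1 = 1
p2 (pos 2,3,6,7,10,11,14,15): XOR of data positions = 0⊕1⊕1⊕1⊕0⊕0⊕1 = 0
p4 (pos 4,5,6,7,12,13,14,15): XOR of data positions = 0⊕1⊕1⊕1⊕1⊕0⊕1 = 1
p8 (pos 8,9,10,11,12,13,14,15): XOR of data positions = 0⊕1⊕0⊕1⊕1⊕0⊕1 = 0
Codeword: 100101100101101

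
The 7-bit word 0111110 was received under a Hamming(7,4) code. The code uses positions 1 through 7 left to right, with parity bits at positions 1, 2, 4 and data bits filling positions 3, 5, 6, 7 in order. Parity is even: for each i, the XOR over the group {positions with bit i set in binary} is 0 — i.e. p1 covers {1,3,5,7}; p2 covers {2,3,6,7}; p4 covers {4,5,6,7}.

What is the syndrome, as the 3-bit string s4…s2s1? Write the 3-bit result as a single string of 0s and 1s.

110

s1 (pos 1,3,5,7): 0⊕1⊕1⊕0 = 0
s2 (pos 2,3,6,7): 1⊕1⊕1⊕0 = 1
s4 (pos 4,5,6,7): 1⊕1⊕1⊕0 = 1
Syndrome s4…s1 = 110 → error at position 6.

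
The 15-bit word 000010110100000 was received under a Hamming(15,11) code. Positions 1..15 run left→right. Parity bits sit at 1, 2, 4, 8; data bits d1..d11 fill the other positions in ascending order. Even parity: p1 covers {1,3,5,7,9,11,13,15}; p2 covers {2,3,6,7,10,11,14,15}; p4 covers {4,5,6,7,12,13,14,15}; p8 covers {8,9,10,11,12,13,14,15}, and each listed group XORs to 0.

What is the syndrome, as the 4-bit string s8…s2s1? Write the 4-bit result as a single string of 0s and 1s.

s1 (pos 1,3,5,7,9,11,13,15): 0⊕0⊕1⊕1⊕0⊕0⊕0⊕0 = 0
s2 (pos 2,3,6,7,10,11,14,15): 0⊕0⊕0⊕1⊕1⊕0⊕0⊕0 = 0
s4 (pos 4,5,6,7,12,13,14,15): 0⊕1⊕0⊕1⊕0⊕0⊕0⊕0 = 0
s8 (pos 8,9,10,11,12,13,14,15): 1⊕0⊕1⊕0⊕0⊕0⊕0⊕0 = 0
Syndrome s8…s1 = 0000 → no error.

0000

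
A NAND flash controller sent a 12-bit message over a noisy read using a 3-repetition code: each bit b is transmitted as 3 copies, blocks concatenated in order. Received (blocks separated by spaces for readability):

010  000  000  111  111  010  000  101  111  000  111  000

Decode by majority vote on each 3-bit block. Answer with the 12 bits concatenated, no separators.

000110011010

Block 1 (010): 1 one → 0
Block 2 (000): 0 ones → 0
Block 3 (000): 0 ones → 0
Block 4 (111): 3 ones → 1
Block 5 (111): 3 ones → 1
Block 6 (010): 1 one → 0
Block 7 (000): 0 ones → 0
Block 8 (101): 2 ones → 1
Block 9 (111): 3 ones → 1
Block 10 (000): 0 ones → 0
Block 11 (111): 3 ones → 1
Block 12 (000): 0 ones → 0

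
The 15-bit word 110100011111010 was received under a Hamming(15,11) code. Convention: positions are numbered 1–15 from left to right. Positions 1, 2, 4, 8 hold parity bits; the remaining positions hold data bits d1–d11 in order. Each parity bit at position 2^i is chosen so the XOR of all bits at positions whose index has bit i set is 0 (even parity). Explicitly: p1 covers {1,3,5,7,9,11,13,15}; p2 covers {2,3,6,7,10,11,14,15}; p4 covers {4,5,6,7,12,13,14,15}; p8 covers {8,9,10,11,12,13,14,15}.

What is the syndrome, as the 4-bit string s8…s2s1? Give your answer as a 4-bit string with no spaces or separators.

0101

s1 (pos 1,3,5,7,9,11,13,15): 1⊕0⊕0⊕0⊕1⊕1⊕0⊕0 = 1
s2 (pos 2,3,6,7,10,11,14,15): 1⊕0⊕0⊕0⊕1⊕1⊕1⊕0 = 0
s4 (pos 4,5,6,7,12,13,14,15): 1⊕0⊕0⊕0⊕1⊕0⊕1⊕0 = 1
s8 (pos 8,9,10,11,12,13,14,15): 1⊕1⊕1⊕1⊕1⊕0⊕1⊕0 = 0
Syndrome s8…s1 = 0101 → error at position 5.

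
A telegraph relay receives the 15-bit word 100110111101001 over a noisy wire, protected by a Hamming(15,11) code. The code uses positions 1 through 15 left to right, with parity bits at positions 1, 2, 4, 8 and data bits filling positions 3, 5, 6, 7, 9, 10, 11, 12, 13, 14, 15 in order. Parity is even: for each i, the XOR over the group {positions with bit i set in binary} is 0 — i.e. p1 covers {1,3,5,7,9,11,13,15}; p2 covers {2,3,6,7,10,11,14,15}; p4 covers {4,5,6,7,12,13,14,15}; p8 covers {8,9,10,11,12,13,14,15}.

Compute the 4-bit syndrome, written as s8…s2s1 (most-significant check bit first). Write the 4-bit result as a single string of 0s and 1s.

1111

s1 (pos 1,3,5,7,9,11,13,15): 1⊕0⊕1⊕1⊕1⊕0⊕0⊕1 = 1
s2 (pos 2,3,6,7,10,11,14,15): 0⊕0⊕0⊕1⊕1⊕0⊕0⊕1 = 1
s4 (pos 4,5,6,7,12,13,14,15): 1⊕1⊕0⊕1⊕1⊕0⊕0⊕1 = 1
s8 (pos 8,9,10,11,12,13,14,15): 1⊕1⊕1⊕0⊕1⊕0⊕0⊕1 = 1
Syndrome s8…s1 = 1111 → error at position 15.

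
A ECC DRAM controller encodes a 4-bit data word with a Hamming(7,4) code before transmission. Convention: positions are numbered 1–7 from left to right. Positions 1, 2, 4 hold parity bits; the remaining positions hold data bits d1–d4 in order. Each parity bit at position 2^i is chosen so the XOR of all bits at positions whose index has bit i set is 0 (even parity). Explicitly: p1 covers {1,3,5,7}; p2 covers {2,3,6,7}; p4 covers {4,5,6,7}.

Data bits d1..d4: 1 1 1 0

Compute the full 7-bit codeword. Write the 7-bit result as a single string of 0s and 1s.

0010110

Place data at non-parity positions: p1 p2 1 p4 1 1 0
p1 (pos 1,3,5,7): XOR of data positions = 1⊕1⊕0 = 0
p2 (pos 2,3,6,7): XOR of data positions = 1⊕1⊕0 = 0
p4 (pos 4,5,6,7): XOR of data positions = 1⊕1⊕0 = 0
Codeword: 0010110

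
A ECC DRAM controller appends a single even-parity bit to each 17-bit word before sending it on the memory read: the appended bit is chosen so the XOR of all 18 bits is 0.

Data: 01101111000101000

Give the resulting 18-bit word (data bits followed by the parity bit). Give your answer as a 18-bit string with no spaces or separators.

XOR of the 17 data bits: 0⊕1⊕1⊕0⊕1⊕1⊕1⊕1⊕0⊕0⊕0⊕1⊕0⊕1⊕0⊕0⊕0 = 0
Parity bit = 0 (so all 18 bits XOR to 0).

011011110001010000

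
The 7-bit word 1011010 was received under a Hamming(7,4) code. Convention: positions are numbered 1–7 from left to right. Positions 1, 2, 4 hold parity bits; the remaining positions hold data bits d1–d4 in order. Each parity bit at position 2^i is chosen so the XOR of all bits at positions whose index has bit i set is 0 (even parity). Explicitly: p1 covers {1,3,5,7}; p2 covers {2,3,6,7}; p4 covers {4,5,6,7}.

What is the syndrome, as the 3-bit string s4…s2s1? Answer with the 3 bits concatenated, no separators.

s1 (pos 1,3,5,7): 1⊕1⊕0⊕0 = 0
s2 (pos 2,3,6,7): 0⊕1⊕1⊕0 = 0
s4 (pos 4,5,6,7): 1⊕0⊕1⊕0 = 0
Syndrome s4…s1 = 000 → no error.

000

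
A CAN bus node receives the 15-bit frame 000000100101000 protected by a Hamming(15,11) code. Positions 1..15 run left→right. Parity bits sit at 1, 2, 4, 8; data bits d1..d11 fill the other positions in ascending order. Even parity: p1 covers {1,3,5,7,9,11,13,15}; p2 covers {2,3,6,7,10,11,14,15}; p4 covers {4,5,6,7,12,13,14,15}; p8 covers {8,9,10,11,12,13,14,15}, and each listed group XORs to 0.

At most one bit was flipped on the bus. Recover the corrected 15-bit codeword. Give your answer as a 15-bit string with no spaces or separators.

s1 (pos 1,3,5,7,9,11,13,15): 0⊕0⊕0⊕1⊕0⊕0⊕0⊕0 = 1
s2 (pos 2,3,6,7,10,11,14,15): 0⊕0⊕0⊕1⊕1⊕0⊕0⊕0 = 0
s4 (pos 4,5,6,7,12,13,14,15): 0⊕0⊕0⊕1⊕1⊕0⊕0⊕0 = 0
s8 (pos 8,9,10,11,12,13,14,15): 0⊕0⊕1⊕0⊕1⊕0⊕0⊕0 = 0
Syndrome s8…s1 = 0001 → error at position 1.
Flip position 1: 000000100101000 → 100000100101000

100000100101000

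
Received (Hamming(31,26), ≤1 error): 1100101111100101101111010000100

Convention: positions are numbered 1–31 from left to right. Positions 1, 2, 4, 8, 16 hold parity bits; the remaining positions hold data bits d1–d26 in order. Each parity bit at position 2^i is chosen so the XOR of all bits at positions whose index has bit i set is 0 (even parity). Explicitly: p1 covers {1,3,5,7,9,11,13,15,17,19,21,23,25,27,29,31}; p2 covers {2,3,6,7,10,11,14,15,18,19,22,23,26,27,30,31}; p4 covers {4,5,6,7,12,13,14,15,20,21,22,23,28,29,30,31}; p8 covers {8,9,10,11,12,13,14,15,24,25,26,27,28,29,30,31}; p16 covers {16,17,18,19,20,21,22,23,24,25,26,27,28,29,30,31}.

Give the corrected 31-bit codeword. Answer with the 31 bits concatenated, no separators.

s1 (pos 1,3,5,7,9,11,13,15,17,19,21,23,25,27,29,31): 1⊕0⊕1⊕1⊕1⊕1⊕0⊕0⊕1⊕1⊕1⊕0⊕0⊕0⊕1⊕0 = 1
s2 (pos 2,3,6,7,10,11,14,15,18,19,22,23,26,27,30,31): 1⊕0⊕0⊕1⊕1⊕1⊕1⊕0⊕0⊕1⊕1⊕0⊕0⊕0⊕0⊕0 = 1
s4 (pos 4,5,6,7,12,13,14,15,20,21,22,23,28,29,30,31): 0⊕1⊕0⊕1⊕0⊕0⊕1⊕0⊕1⊕1⊕1⊕0⊕0⊕1⊕0⊕0 = 1
s8 (pos 8,9,10,11,12,13,14,15,24,25,26,27,28,29,30,31): 1⊕1⊕1⊕1⊕0⊕0⊕1⊕0⊕1⊕0⊕0⊕0⊕0⊕1⊕0⊕0 = 1
s16 (pos 16,17,18,19,20,21,22,23,24,25,26,27,28,29,30,31): 1⊕1⊕0⊕1⊕1⊕1⊕1⊕0⊕1⊕0⊕0⊕0⊕0⊕1⊕0⊕0 = 0
Syndrome s16…s1 = 01111 → error at position 15.
Flip position 15: 1100101111100101101111010000100 → 1100101111100111101111010000100

1100101111100111101111010000100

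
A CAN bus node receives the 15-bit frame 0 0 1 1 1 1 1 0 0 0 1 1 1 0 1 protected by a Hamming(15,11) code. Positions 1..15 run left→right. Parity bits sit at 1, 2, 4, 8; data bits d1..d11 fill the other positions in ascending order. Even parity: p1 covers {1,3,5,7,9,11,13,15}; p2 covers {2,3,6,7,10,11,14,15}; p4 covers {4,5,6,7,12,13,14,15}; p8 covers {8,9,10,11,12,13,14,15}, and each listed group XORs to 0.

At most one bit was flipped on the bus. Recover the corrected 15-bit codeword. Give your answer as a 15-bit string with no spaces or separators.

s1 (pos 1,3,5,7,9,11,13,15): 0⊕1⊕1⊕1⊕0⊕1⊕1⊕1 = 0
s2 (pos 2,3,6,7,10,11,14,15): 0⊕1⊕1⊕1⊕0⊕1⊕0⊕1 = 1
s4 (pos 4,5,6,7,12,13,14,15): 1⊕1⊕1⊕1⊕1⊕1⊕0⊕1 = 1
s8 (pos 8,9,10,11,12,13,14,15): 0⊕0⊕0⊕1⊕1⊕1⊕0⊕1 = 0
Syndrome s8…s1 = 0110 → error at position 6.
Flip position 6: 001111100011101 → 001110100011101

001110100011101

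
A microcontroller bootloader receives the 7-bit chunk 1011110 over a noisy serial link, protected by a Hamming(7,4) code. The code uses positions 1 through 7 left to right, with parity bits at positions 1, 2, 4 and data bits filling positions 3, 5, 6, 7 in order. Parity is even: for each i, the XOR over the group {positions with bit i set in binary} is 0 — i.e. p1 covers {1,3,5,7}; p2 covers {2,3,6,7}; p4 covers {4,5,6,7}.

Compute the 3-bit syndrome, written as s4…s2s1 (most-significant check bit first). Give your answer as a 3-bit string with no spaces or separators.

101

s1 (pos 1,3,5,7): 1⊕1⊕1⊕0 = 1
s2 (pos 2,3,6,7): 0⊕1⊕1⊕0 = 0
s4 (pos 4,5,6,7): 1⊕1⊕1⊕0 = 1
Syndrome s4…s1 = 101 → error at position 5.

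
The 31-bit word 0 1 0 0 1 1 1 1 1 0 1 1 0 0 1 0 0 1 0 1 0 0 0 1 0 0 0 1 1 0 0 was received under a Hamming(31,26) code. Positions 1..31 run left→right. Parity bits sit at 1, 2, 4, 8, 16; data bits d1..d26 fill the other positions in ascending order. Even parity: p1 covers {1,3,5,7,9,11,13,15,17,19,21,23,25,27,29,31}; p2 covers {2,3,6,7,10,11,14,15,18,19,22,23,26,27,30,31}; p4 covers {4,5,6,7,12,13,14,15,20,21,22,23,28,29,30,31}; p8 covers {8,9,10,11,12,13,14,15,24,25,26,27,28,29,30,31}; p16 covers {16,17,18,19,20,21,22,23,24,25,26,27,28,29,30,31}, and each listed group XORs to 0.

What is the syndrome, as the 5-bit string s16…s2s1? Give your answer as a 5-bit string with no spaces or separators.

s1 (pos 1,3,5,7,9,11,13,15,17,19,21,23,25,27,29,31): 0⊕0⊕1⊕1⊕1⊕1⊕0⊕1⊕0⊕0⊕0⊕0⊕0⊕0⊕1⊕0 = 0
s2 (pos 2,3,6,7,10,11,14,15,18,19,22,23,26,27,30,31): 1⊕0⊕1⊕1⊕0⊕1⊕0⊕1⊕1⊕0⊕0⊕0⊕0⊕0⊕0⊕0 = 0
s4 (pos 4,5,6,7,12,13,14,15,20,21,22,23,28,29,30,31): 0⊕1⊕1⊕1⊕1⊕0⊕0⊕1⊕1⊕0⊕0⊕0⊕1⊕1⊕0⊕0 = 0
s8 (pos 8,9,10,11,12,13,14,15,24,25,26,27,28,29,30,31): 1⊕1⊕0⊕1⊕1⊕0⊕0⊕1⊕1⊕0⊕0⊕0⊕1⊕1⊕0⊕0 = 0
s16 (pos 16,17,18,19,20,21,22,23,24,25,26,27,28,29,30,31): 0⊕0⊕1⊕0⊕1⊕0⊕0⊕0⊕1⊕0⊕0⊕0⊕1⊕1⊕0⊕0 = 1
Syndrome s16…s1 = 10000 → error at position 16.

10000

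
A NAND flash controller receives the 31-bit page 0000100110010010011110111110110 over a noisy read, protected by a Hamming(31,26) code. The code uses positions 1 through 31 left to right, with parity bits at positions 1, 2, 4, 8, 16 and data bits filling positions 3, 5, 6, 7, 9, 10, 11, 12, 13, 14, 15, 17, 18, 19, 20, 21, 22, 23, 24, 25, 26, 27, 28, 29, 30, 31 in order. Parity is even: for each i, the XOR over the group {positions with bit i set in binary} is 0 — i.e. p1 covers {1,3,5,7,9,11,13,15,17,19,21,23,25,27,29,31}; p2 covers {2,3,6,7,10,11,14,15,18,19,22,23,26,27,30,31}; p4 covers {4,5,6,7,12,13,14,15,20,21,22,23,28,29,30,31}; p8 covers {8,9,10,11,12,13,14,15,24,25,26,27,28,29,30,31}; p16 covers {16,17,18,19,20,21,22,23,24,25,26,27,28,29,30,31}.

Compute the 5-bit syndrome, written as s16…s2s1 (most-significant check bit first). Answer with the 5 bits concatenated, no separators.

s1 (pos 1,3,5,7,9,11,13,15,17,19,21,23,25,27,29,31): 0⊕0⊕1⊕0⊕1⊕0⊕0⊕1⊕0⊕1⊕1⊕1⊕1⊕1⊕1⊕0 = 1
s2 (pos 2,3,6,7,10,11,14,15,18,19,22,23,26,27,30,31): 0⊕0⊕0⊕0⊕0⊕0⊕0⊕1⊕1⊕1⊕0⊕1⊕1⊕1⊕1⊕0 = 1
s4 (pos 4,5,6,7,12,13,14,15,20,21,22,23,28,29,30,31): 0⊕1⊕0⊕0⊕1⊕0⊕0⊕1⊕1⊕1⊕0⊕1⊕0⊕1⊕1⊕0 = 0
s8 (pos 8,9,10,11,12,13,14,15,24,25,26,27,28,29,30,31): 1⊕1⊕0⊕0⊕1⊕0⊕0⊕1⊕1⊕1⊕1⊕1⊕0⊕1⊕1⊕0 = 0
s16 (pos 16,17,18,19,20,21,22,23,24,25,26,27,28,29,30,31): 0⊕0⊕1⊕1⊕1⊕1⊕0⊕1⊕1⊕1⊕1⊕1⊕0⊕1⊕1⊕0 = 1
Syndrome s16…s1 = 10011 → error at position 19.

10011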